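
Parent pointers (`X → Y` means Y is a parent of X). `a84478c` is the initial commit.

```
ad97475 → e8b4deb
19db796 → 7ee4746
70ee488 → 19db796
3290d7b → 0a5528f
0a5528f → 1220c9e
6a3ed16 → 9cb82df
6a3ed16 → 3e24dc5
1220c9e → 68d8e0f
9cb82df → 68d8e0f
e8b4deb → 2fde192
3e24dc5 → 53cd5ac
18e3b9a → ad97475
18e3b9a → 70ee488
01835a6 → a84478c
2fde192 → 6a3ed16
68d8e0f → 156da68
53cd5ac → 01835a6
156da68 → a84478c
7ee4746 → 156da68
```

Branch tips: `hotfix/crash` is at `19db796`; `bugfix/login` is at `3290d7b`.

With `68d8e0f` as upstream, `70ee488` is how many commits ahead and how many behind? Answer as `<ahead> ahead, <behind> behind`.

3 ahead, 1 behind

Reachable from 70ee488: {156da68, 19db796, 70ee488, 7ee4746, a84478c}.
Reachable from 68d8e0f: {156da68, 68d8e0f, a84478c}.
Only in 70ee488's history (ahead): {19db796, 70ee488, 7ee4746} — 3.
Only in 68d8e0f's history (behind): {68d8e0f} — 1.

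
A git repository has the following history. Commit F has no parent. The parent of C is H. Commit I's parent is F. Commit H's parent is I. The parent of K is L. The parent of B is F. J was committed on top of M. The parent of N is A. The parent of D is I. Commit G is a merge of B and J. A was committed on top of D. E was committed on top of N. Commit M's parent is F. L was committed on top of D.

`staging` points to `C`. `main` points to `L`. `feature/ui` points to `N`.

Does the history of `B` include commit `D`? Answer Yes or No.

No

Ancestors of B: {B, F}.
D is not in that set, so it is not an ancestor of B.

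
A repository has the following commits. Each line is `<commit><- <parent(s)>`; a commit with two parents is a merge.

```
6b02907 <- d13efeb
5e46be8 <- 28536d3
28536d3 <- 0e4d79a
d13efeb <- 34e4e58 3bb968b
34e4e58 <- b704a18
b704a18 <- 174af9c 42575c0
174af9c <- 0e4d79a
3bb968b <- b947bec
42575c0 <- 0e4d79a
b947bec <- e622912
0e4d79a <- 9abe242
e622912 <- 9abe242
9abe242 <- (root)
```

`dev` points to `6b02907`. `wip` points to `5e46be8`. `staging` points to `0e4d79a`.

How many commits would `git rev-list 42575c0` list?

Walking parent pointers from 42575c0: reachable set = {0e4d79a, 42575c0, 9abe242}.
That is 3 commits.

3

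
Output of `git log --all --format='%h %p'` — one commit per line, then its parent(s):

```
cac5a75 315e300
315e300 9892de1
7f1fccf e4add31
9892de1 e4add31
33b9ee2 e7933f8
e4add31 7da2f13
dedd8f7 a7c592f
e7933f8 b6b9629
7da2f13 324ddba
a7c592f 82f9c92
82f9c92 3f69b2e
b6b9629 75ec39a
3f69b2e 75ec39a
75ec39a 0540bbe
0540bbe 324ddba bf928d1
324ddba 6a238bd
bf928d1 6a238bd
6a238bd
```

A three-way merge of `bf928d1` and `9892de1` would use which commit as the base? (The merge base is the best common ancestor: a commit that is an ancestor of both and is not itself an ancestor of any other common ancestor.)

6a238bd

Ancestors of bf928d1: {6a238bd, bf928d1}.
Ancestors of 9892de1: {324ddba, 6a238bd, 7da2f13, 9892de1, e4add31}.
Common ancestors: {6a238bd}.
The only common ancestor is 6a238bd, so it is the merge base.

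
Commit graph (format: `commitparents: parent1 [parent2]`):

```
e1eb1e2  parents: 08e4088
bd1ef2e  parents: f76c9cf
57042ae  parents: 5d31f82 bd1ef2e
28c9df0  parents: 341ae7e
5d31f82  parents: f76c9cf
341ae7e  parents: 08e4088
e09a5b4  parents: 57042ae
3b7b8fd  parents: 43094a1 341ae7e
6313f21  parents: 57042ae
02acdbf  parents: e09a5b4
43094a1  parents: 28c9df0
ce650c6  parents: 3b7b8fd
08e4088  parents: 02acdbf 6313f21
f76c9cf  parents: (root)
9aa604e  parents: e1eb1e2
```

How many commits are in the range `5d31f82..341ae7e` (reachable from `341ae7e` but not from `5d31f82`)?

Reachable from 341ae7e: {02acdbf, 08e4088, 341ae7e, 57042ae, 5d31f82, 6313f21, bd1ef2e, e09a5b4, f76c9cf}.
Reachable from 5d31f82: {5d31f82, f76c9cf}.
In 341ae7e's history but not 5d31f82's: {02acdbf, 08e4088, 341ae7e, 57042ae, 6313f21, bd1ef2e, e09a5b4} — 7 commits.

7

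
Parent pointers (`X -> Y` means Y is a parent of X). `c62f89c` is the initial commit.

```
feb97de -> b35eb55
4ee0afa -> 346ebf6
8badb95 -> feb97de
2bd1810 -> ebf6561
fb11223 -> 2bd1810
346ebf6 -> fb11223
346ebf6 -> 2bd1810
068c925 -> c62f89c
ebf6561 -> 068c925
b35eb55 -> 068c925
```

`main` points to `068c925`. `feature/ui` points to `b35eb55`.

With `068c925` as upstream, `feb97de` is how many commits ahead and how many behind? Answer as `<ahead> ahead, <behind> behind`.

2 ahead, 0 behind

Reachable from feb97de: {068c925, b35eb55, c62f89c, feb97de}.
Reachable from 068c925: {068c925, c62f89c}.
Only in feb97de's history (ahead): {b35eb55, feb97de} — 2.
Only in 068c925's history (behind): {} — 0.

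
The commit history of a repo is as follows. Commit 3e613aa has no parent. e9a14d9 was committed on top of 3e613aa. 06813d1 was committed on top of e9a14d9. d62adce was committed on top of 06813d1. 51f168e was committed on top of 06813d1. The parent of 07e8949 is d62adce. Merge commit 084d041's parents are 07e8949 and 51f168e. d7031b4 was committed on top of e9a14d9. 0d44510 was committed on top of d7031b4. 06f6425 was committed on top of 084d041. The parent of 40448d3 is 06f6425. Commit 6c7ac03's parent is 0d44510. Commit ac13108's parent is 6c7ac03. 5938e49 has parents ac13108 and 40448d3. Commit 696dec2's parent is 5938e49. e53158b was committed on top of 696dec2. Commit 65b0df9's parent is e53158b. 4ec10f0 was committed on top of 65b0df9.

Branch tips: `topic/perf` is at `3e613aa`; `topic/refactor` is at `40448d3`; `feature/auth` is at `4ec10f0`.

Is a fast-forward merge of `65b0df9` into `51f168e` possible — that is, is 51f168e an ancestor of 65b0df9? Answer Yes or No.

A fast-forward from 51f168e to 65b0df9 is possible iff 51f168e is an ancestor of 65b0df9.
Ancestors of 65b0df9: {06813d1, 06f6425, 07e8949, 084d041, 0d44510, 3e613aa, 40448d3, 51f168e, 5938e49, 65b0df9, 696dec2, 6c7ac03, ac13108, d62adce, d7031b4, e53158b, e9a14d9}.
51f168e is among them, so fast-forward is possible.

Yes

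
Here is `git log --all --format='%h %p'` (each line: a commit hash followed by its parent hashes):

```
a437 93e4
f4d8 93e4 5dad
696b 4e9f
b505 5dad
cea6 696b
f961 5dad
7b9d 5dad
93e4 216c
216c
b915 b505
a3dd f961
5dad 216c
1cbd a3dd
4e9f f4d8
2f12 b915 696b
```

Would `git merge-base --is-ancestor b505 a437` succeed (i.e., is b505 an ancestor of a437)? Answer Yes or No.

No

Ancestors of a437: {216c, 93e4, a437}.
b505 is not in that set, so it is not an ancestor of a437.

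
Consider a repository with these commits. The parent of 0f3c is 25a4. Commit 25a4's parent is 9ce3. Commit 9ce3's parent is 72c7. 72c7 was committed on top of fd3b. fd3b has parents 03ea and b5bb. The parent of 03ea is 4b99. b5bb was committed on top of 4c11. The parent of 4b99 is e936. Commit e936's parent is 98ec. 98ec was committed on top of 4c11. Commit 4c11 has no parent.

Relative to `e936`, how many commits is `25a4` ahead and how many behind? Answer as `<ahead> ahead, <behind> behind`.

7 ahead, 0 behind

Reachable from 25a4: {03ea, 25a4, 4b99, 4c11, 72c7, 98ec, 9ce3, b5bb, e936, fd3b}.
Reachable from e936: {4c11, 98ec, e936}.
Only in 25a4's history (ahead): {03ea, 25a4, 4b99, 72c7, 9ce3, b5bb, fd3b} — 7.
Only in e936's history (behind): {} — 0.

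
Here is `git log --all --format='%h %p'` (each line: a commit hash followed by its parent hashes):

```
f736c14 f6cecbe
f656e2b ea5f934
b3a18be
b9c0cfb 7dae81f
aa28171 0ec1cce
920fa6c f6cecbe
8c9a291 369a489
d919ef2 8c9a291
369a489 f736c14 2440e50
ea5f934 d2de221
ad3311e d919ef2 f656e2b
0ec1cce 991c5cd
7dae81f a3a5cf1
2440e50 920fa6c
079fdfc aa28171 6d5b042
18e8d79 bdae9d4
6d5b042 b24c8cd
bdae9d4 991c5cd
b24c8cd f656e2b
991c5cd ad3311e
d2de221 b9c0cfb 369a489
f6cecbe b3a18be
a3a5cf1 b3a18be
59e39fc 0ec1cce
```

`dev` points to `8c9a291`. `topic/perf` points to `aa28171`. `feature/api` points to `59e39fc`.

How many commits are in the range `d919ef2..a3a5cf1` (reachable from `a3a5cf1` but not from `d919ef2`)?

1

Reachable from a3a5cf1: {a3a5cf1, b3a18be}.
Reachable from d919ef2: {2440e50, 369a489, 8c9a291, 920fa6c, b3a18be, d919ef2, f6cecbe, f736c14}.
In a3a5cf1's history but not d919ef2's: {a3a5cf1} — 1 commit.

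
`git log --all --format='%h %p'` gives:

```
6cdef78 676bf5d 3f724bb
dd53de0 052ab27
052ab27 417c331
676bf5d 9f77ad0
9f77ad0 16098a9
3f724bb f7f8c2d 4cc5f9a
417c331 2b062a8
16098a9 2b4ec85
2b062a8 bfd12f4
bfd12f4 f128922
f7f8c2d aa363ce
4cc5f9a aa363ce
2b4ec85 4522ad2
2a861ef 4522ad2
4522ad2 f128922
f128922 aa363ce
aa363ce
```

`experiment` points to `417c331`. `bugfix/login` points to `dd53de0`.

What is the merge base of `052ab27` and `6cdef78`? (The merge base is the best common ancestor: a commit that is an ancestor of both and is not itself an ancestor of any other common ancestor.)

f128922

Ancestors of 052ab27: {052ab27, 2b062a8, 417c331, aa363ce, bfd12f4, f128922}.
Ancestors of 6cdef78: {16098a9, 2b4ec85, 3f724bb, 4522ad2, 4cc5f9a, 676bf5d, 6cdef78, 9f77ad0, aa363ce, f128922, f7f8c2d}.
Common ancestors: {aa363ce, f128922}.
Among these, f128922 is not an ancestor of any other common ancestor — it is the merge base.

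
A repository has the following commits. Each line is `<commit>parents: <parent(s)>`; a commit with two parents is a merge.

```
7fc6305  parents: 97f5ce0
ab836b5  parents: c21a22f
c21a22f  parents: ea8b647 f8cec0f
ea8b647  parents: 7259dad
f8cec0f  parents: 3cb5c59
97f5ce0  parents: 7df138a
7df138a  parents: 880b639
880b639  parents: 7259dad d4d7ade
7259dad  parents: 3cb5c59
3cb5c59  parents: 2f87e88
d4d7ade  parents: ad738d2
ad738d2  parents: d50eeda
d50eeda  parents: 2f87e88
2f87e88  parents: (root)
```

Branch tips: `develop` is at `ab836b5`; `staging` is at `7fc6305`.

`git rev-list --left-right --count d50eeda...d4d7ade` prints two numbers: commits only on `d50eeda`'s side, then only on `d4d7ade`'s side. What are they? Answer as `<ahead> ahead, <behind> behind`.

Reachable from d50eeda: {2f87e88, d50eeda}.
Reachable from d4d7ade: {2f87e88, ad738d2, d4d7ade, d50eeda}.
Only in d50eeda's history (ahead): {} — 0.
Only in d4d7ade's history (behind): {ad738d2, d4d7ade} — 2.

0 ahead, 2 behind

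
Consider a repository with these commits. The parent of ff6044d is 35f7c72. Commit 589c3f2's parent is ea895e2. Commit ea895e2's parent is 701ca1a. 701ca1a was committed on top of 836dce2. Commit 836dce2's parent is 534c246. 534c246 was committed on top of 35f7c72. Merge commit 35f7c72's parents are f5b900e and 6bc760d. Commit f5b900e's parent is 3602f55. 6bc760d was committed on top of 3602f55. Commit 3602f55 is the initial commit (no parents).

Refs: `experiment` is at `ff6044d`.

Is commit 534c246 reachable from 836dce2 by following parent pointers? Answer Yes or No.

Ancestors of 836dce2 (commits reachable by following parents): {35f7c72, 3602f55, 534c246, 6bc760d, 836dce2, f5b900e}.
534c246 is in that set, so it is an ancestor of 836dce2.

Yes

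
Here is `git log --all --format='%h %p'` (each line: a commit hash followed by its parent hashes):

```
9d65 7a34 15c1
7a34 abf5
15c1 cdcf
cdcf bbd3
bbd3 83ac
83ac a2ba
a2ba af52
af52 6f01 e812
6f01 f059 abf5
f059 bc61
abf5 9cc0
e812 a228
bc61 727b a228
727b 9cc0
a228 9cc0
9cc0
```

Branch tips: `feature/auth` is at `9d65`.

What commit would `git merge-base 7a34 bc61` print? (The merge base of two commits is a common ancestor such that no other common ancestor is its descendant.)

Ancestors of 7a34: {7a34, 9cc0, abf5}.
Ancestors of bc61: {727b, 9cc0, a228, bc61}.
Common ancestors: {9cc0}.
The only common ancestor is 9cc0, so it is the merge base.

9cc0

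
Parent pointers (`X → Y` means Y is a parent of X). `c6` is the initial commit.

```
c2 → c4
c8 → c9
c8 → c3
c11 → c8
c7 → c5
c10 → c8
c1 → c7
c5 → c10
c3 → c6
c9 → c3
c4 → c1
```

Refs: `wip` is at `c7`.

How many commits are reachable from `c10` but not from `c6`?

Reachable from c10: {c10, c3, c6, c8, c9}.
Reachable from c6: {c6}.
In c10's history but not c6's: {c10, c3, c8, c9} — 4 commits.

4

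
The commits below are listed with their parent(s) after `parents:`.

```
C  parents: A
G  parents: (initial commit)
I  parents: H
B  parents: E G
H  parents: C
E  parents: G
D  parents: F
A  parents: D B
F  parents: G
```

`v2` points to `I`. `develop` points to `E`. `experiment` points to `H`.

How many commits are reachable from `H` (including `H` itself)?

Walking parent pointers from H: reachable set = {A, B, C, D, E, F, G, H}.
That is 8 commits.

8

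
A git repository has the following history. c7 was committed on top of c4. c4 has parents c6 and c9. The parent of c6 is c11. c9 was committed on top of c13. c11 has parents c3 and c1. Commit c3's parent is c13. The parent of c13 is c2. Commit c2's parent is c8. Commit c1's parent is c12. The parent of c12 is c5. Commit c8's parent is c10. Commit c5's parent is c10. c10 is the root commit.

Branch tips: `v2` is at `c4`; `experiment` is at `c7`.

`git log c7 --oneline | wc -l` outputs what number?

13

Walking parent pointers from c7: reachable set = {c1, c10, c11, c12, c13, c2, c3, c4, c5, c6, c7, c8, c9}.
That is 13 commits.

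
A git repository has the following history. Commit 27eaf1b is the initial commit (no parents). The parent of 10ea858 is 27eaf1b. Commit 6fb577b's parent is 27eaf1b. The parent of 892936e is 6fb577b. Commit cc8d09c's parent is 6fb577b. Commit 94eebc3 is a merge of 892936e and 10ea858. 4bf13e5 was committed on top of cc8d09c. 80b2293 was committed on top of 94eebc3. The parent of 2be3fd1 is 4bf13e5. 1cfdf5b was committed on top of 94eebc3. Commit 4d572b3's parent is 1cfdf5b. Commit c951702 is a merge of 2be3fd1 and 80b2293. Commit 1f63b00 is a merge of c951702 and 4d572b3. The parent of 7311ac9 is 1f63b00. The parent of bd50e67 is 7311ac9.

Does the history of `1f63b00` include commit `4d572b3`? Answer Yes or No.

Ancestors of 1f63b00 (commits reachable by following parents): {10ea858, 1cfdf5b, 1f63b00, 27eaf1b, 2be3fd1, 4bf13e5, 4d572b3, 6fb577b, 80b2293, 892936e, 94eebc3, c951702, cc8d09c}.
4d572b3 is in that set, so it is an ancestor of 1f63b00.

Yes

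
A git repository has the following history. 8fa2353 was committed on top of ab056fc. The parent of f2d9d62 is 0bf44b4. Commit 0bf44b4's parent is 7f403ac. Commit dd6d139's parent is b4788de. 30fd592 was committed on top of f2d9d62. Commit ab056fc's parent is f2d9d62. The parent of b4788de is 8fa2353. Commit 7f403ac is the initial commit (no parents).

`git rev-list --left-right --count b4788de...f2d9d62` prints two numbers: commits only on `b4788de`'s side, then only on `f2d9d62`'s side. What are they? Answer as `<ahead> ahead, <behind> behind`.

Reachable from b4788de: {0bf44b4, 7f403ac, 8fa2353, ab056fc, b4788de, f2d9d62}.
Reachable from f2d9d62: {0bf44b4, 7f403ac, f2d9d62}.
Only in b4788de's history (ahead): {8fa2353, ab056fc, b4788de} — 3.
Only in f2d9d62's history (behind): {} — 0.

3 ahead, 0 behind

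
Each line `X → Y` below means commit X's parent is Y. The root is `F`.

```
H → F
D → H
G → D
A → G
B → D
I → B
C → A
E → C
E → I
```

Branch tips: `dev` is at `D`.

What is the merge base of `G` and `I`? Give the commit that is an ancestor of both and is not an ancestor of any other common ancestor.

Ancestors of G: {D, F, G, H}.
Ancestors of I: {B, D, F, H, I}.
Common ancestors: {D, F, H}.
Among these, D is not an ancestor of any other common ancestor — it is the merge base.

D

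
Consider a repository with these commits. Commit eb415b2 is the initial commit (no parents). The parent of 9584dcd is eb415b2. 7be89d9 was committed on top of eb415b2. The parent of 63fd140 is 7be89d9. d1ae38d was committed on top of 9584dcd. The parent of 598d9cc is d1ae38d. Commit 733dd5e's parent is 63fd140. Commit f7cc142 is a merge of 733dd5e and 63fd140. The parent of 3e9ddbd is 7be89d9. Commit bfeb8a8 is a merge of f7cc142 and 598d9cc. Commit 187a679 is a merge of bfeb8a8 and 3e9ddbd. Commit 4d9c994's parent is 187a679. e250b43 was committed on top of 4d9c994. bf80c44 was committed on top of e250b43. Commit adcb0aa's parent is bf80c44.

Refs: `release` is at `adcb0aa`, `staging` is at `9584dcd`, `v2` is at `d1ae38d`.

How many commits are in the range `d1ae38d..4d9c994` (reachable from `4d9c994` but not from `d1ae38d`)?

9

Reachable from 4d9c994: {187a679, 3e9ddbd, 4d9c994, 598d9cc, 63fd140, 733dd5e, 7be89d9, 9584dcd, bfeb8a8, d1ae38d, eb415b2, f7cc142}.
Reachable from d1ae38d: {9584dcd, d1ae38d, eb415b2}.
In 4d9c994's history but not d1ae38d's: {187a679, 3e9ddbd, 4d9c994, 598d9cc, 63fd140, 733dd5e, 7be89d9, bfeb8a8, f7cc142} — 9 commits.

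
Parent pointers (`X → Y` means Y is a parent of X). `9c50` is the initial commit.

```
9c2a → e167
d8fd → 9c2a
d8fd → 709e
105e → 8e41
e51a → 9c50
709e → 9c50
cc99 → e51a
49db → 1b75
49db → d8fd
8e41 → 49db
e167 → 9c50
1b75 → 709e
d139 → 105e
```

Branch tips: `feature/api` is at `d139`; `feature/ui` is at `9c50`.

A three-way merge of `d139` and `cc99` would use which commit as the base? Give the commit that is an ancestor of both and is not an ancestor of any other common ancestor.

Ancestors of d139: {105e, 1b75, 49db, 709e, 8e41, 9c2a, 9c50, d139, d8fd, e167}.
Ancestors of cc99: {9c50, cc99, e51a}.
Common ancestors: {9c50}.
The only common ancestor is 9c50, so it is the merge base.

9c50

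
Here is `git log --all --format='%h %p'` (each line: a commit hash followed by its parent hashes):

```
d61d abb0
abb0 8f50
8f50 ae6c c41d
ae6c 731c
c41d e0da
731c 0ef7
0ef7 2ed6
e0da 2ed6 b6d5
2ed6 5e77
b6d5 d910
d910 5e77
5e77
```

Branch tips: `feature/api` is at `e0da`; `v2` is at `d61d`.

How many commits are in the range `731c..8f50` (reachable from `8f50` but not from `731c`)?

Reachable from 8f50: {0ef7, 2ed6, 5e77, 731c, 8f50, ae6c, b6d5, c41d, d910, e0da}.
Reachable from 731c: {0ef7, 2ed6, 5e77, 731c}.
In 8f50's history but not 731c's: {8f50, ae6c, b6d5, c41d, d910, e0da} — 6 commits.

6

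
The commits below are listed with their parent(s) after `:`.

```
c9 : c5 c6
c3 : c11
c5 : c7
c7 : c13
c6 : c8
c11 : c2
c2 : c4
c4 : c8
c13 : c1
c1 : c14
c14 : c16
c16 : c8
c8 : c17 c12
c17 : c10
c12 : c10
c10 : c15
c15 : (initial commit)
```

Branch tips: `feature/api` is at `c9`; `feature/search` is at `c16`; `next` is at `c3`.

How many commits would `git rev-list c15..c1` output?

7

Reachable from c1: {c1, c10, c12, c14, c15, c16, c17, c8}.
Reachable from c15: {c15}.
In c1's history but not c15's: {c1, c10, c12, c14, c16, c17, c8} — 7 commits.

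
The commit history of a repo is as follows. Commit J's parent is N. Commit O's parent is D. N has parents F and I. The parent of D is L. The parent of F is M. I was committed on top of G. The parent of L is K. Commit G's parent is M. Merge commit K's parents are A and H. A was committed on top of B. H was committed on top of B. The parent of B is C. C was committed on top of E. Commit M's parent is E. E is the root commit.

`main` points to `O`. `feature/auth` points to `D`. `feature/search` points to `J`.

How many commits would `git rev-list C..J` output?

Reachable from J: {E, F, G, I, J, M, N}.
Reachable from C: {C, E}.
In J's history but not C's: {F, G, I, J, M, N} — 6 commits.

6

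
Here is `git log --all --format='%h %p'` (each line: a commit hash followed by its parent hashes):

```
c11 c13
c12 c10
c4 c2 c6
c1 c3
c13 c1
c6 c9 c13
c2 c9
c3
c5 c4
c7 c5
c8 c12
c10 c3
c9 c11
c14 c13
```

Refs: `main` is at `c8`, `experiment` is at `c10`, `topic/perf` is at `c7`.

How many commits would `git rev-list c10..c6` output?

5

Reachable from c6: {c1, c11, c13, c3, c6, c9}.
Reachable from c10: {c10, c3}.
In c6's history but not c10's: {c1, c11, c13, c6, c9} — 5 commits.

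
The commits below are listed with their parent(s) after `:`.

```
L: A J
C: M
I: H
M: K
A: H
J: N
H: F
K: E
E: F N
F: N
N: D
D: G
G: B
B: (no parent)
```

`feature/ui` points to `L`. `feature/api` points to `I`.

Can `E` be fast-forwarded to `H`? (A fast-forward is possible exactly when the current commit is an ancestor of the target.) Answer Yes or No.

No

A fast-forward from E to H is possible iff E is an ancestor of H.
Ancestors of H: {B, D, F, G, H, N}.
E is not among them, so fast-forward is not possible.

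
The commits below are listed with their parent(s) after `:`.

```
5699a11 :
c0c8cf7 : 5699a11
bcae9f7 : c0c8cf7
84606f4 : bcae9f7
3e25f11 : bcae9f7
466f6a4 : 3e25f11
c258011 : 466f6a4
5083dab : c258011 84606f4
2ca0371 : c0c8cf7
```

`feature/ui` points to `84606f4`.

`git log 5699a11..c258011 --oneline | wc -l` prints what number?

5

Reachable from c258011: {3e25f11, 466f6a4, 5699a11, bcae9f7, c0c8cf7, c258011}.
Reachable from 5699a11: {5699a11}.
In c258011's history but not 5699a11's: {3e25f11, 466f6a4, bcae9f7, c0c8cf7, c258011} — 5 commits.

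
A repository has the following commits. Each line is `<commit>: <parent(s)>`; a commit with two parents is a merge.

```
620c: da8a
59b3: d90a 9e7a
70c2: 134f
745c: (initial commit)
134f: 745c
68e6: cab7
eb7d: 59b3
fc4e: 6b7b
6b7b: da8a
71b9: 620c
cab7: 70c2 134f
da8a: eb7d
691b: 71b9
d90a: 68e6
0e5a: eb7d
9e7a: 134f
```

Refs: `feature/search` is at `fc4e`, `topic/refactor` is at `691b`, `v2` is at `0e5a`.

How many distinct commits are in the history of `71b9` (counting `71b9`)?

Walking parent pointers from 71b9: reachable set = {134f, 59b3, 620c, 68e6, 70c2, 71b9, 745c, 9e7a, cab7, d90a, da8a, eb7d}.
That is 12 commits.

12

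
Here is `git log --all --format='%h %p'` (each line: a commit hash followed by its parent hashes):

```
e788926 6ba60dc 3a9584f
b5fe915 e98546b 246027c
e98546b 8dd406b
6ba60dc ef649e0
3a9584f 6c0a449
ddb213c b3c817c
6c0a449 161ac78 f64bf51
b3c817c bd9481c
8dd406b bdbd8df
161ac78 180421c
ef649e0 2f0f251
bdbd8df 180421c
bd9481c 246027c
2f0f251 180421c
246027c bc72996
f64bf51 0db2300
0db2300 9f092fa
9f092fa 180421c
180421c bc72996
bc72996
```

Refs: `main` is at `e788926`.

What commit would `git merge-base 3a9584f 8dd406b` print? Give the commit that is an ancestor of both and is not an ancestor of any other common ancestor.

180421c

Ancestors of 3a9584f: {0db2300, 161ac78, 180421c, 3a9584f, 6c0a449, 9f092fa, bc72996, f64bf51}.
Ancestors of 8dd406b: {180421c, 8dd406b, bc72996, bdbd8df}.
Common ancestors: {180421c, bc72996}.
Among these, 180421c is not an ancestor of any other common ancestor — it is the merge base.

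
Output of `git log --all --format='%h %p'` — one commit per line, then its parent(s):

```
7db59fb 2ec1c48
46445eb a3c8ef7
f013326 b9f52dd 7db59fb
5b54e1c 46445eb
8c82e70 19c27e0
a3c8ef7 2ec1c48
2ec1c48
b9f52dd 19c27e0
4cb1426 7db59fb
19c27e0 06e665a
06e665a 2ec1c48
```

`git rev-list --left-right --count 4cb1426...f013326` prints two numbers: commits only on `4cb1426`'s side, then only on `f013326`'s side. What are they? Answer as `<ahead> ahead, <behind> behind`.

1 ahead, 4 behind

Reachable from 4cb1426: {2ec1c48, 4cb1426, 7db59fb}.
Reachable from f013326: {06e665a, 19c27e0, 2ec1c48, 7db59fb, b9f52dd, f013326}.
Only in 4cb1426's history (ahead): {4cb1426} — 1.
Only in f013326's history (behind): {06e665a, 19c27e0, b9f52dd, f013326} — 4.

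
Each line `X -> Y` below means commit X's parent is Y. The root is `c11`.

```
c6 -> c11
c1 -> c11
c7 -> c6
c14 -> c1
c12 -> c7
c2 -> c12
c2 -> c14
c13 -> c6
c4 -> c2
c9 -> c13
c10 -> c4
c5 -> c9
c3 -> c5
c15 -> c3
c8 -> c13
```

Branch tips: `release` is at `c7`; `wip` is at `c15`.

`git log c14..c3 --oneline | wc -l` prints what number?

Reachable from c3: {c11, c13, c3, c5, c6, c9}.
Reachable from c14: {c1, c11, c14}.
In c3's history but not c14's: {c13, c3, c5, c6, c9} — 5 commits.

5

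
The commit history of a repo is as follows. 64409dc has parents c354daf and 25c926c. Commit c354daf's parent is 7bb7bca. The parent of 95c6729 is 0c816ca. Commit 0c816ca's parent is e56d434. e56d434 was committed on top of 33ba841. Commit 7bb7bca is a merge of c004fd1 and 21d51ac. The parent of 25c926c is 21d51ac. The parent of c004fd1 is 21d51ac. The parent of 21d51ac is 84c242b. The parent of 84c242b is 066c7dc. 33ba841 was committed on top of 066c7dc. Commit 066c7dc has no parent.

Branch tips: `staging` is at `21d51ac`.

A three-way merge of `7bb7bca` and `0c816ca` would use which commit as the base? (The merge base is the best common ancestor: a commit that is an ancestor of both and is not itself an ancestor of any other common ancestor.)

066c7dc

Ancestors of 7bb7bca: {066c7dc, 21d51ac, 7bb7bca, 84c242b, c004fd1}.
Ancestors of 0c816ca: {066c7dc, 0c816ca, 33ba841, e56d434}.
Common ancestors: {066c7dc}.
The only common ancestor is 066c7dc, so it is the merge base.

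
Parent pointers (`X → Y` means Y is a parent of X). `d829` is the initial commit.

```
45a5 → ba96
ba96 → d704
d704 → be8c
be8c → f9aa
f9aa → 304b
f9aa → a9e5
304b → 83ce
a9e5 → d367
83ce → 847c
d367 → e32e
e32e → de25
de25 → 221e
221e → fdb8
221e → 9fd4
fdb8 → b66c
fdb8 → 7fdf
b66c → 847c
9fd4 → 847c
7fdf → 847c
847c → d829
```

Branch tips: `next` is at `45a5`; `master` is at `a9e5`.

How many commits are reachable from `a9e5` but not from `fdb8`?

6

Reachable from a9e5: {221e, 7fdf, 847c, 9fd4, a9e5, b66c, d367, d829, de25, e32e, fdb8}.
Reachable from fdb8: {7fdf, 847c, b66c, d829, fdb8}.
In a9e5's history but not fdb8's: {221e, 9fd4, a9e5, d367, de25, e32e} — 6 commits.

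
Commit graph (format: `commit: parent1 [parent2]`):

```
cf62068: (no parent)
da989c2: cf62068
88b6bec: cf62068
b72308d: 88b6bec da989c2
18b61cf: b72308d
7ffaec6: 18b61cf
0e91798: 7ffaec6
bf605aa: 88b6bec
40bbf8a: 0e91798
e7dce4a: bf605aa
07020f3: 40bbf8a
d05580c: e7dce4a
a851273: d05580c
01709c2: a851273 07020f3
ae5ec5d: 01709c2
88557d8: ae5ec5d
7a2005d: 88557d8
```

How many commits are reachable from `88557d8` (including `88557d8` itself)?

16

Walking parent pointers from 88557d8: reachable set = {01709c2, 07020f3, 0e91798, 18b61cf, 40bbf8a, 7ffaec6, 88557d8, 88b6bec, a851273, ae5ec5d, b72308d, bf605aa, cf62068, d05580c, da989c2, e7dce4a}.
That is 16 commits.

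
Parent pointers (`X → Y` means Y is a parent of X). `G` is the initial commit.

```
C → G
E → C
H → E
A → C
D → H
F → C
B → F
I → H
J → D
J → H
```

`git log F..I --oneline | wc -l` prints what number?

Reachable from I: {C, E, G, H, I}.
Reachable from F: {C, F, G}.
In I's history but not F's: {E, H, I} — 3 commits.

3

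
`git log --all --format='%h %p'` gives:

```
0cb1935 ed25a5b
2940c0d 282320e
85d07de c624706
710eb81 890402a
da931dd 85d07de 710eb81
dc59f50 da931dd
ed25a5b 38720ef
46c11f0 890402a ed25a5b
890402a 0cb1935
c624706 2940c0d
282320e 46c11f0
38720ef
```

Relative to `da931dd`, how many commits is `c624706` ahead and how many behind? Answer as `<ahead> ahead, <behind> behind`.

0 ahead, 3 behind

Reachable from c624706: {0cb1935, 282320e, 2940c0d, 38720ef, 46c11f0, 890402a, c624706, ed25a5b}.
Reachable from da931dd: {0cb1935, 282320e, 2940c0d, 38720ef, 46c11f0, 710eb81, 85d07de, 890402a, c624706, da931dd, ed25a5b}.
Only in c624706's history (ahead): {} — 0.
Only in da931dd's history (behind): {710eb81, 85d07de, da931dd} — 3.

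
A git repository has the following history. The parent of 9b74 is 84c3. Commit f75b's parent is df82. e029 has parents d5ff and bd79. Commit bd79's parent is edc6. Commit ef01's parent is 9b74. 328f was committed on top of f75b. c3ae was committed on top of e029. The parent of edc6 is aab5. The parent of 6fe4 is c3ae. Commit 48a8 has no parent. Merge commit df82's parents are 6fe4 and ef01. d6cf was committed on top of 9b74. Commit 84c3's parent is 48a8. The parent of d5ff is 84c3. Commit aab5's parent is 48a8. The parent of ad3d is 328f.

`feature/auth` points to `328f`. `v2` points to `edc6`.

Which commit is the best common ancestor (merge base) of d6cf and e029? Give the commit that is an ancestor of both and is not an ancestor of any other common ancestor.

Ancestors of d6cf: {48a8, 84c3, 9b74, d6cf}.
Ancestors of e029: {48a8, 84c3, aab5, bd79, d5ff, e029, edc6}.
Common ancestors: {48a8, 84c3}.
Among these, 84c3 is not an ancestor of any other common ancestor — it is the merge base.

84c3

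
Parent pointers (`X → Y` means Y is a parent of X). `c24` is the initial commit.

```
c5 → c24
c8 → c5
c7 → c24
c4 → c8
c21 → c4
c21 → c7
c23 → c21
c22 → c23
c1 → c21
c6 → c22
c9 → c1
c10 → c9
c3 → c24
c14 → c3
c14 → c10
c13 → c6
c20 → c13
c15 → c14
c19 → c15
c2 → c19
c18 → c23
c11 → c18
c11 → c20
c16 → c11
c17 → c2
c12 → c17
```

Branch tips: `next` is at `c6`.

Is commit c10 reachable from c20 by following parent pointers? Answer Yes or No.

Ancestors of c20: {c13, c20, c21, c22, c23, c24, c4, c5, c6, c7, c8}.
c10 is not in that set, so it is not an ancestor of c20.

No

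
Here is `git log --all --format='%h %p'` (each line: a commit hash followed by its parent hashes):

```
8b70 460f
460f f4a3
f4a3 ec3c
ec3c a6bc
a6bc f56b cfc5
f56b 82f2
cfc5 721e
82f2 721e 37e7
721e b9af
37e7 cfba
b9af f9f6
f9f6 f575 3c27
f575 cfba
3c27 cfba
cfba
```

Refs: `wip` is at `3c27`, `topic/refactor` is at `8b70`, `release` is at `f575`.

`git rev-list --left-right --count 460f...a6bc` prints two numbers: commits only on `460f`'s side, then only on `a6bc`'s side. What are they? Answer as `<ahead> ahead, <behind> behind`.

3 ahead, 0 behind

Reachable from 460f: {37e7, 3c27, 460f, 721e, 82f2, a6bc, b9af, cfba, cfc5, ec3c, f4a3, f56b, f575, f9f6}.
Reachable from a6bc: {37e7, 3c27, 721e, 82f2, a6bc, b9af, cfba, cfc5, f56b, f575, f9f6}.
Only in 460f's history (ahead): {460f, ec3c, f4a3} — 3.
Only in a6bc's history (behind): {} — 0.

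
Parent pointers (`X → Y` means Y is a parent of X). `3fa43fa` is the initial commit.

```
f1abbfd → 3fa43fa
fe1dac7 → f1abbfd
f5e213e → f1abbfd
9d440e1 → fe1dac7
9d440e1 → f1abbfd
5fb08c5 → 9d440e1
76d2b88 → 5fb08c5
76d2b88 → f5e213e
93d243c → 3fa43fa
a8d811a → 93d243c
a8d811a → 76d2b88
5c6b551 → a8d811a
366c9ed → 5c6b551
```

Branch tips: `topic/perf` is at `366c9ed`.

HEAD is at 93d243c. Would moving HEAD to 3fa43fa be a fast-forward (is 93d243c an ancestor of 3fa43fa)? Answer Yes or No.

A fast-forward from 93d243c to 3fa43fa is possible iff 93d243c is an ancestor of 3fa43fa.
Ancestors of 3fa43fa: {3fa43fa}.
93d243c is not among them, so fast-forward is not possible.

No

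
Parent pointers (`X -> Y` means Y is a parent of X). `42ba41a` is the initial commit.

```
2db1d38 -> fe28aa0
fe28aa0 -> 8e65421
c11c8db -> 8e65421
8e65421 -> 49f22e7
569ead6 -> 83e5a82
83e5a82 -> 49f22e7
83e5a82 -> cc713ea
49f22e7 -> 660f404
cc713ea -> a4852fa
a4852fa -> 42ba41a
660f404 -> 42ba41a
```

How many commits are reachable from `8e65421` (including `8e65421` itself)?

Walking parent pointers from 8e65421: reachable set = {42ba41a, 49f22e7, 660f404, 8e65421}.
That is 4 commits.

4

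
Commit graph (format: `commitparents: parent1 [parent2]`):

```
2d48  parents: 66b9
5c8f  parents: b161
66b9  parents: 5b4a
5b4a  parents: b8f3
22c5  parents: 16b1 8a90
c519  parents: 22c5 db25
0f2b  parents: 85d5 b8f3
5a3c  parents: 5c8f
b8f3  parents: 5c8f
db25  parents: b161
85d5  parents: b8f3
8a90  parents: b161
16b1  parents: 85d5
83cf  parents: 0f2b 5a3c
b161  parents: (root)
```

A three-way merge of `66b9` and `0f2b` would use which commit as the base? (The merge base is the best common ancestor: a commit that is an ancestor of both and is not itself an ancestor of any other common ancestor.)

Ancestors of 66b9: {5b4a, 5c8f, 66b9, b161, b8f3}.
Ancestors of 0f2b: {0f2b, 5c8f, 85d5, b161, b8f3}.
Common ancestors: {5c8f, b161, b8f3}.
Among these, b8f3 is not an ancestor of any other common ancestor — it is the merge base.

b8f3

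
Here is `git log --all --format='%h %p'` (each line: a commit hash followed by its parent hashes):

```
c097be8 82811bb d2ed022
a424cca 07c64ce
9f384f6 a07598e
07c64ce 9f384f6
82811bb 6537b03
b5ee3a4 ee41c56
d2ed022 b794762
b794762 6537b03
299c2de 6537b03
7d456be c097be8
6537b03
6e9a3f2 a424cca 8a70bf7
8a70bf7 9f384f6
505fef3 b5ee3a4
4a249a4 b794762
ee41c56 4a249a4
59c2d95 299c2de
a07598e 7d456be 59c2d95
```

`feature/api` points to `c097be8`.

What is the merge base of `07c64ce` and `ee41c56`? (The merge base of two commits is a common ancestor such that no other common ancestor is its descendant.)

b794762

Ancestors of 07c64ce: {07c64ce, 299c2de, 59c2d95, 6537b03, 7d456be, 82811bb, 9f384f6, a07598e, b794762, c097be8, d2ed022}.
Ancestors of ee41c56: {4a249a4, 6537b03, b794762, ee41c56}.
Common ancestors: {6537b03, b794762}.
Among these, b794762 is not an ancestor of any other common ancestor — it is the merge base.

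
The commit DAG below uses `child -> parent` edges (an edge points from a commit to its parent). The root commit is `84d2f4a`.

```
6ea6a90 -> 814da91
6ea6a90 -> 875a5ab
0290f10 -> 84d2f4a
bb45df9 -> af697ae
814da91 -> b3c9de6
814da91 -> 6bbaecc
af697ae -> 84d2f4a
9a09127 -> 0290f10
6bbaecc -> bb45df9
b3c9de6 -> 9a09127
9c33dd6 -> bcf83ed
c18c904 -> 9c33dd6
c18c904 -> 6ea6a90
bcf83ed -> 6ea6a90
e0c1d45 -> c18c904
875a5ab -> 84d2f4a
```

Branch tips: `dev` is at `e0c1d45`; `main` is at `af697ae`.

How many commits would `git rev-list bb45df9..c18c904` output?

Reachable from c18c904: {0290f10, 6bbaecc, 6ea6a90, 814da91, 84d2f4a, 875a5ab, 9a09127, 9c33dd6, af697ae, b3c9de6, bb45df9, bcf83ed, c18c904}.
Reachable from bb45df9: {84d2f4a, af697ae, bb45df9}.
In c18c904's history but not bb45df9's: {0290f10, 6bbaecc, 6ea6a90, 814da91, 875a5ab, 9a09127, 9c33dd6, b3c9de6, bcf83ed, c18c904} — 10 commits.

10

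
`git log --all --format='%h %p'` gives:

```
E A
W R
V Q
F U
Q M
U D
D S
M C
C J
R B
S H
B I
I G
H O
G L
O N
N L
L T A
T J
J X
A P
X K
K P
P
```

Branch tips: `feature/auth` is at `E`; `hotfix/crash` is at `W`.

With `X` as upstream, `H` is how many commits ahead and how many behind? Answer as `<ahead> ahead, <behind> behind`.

Reachable from H: {A, H, J, K, L, N, O, P, T, X}.
Reachable from X: {K, P, X}.
Only in H's history (ahead): {A, H, J, L, N, O, T} — 7.
Only in X's history (behind): {} — 0.

7 ahead, 0 behind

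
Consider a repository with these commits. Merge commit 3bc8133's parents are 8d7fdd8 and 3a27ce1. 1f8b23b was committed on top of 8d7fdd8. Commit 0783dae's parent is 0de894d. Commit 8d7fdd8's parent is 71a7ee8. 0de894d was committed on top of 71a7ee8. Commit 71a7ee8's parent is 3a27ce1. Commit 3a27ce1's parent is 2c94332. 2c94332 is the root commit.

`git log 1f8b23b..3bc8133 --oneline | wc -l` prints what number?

1

Reachable from 3bc8133: {2c94332, 3a27ce1, 3bc8133, 71a7ee8, 8d7fdd8}.
Reachable from 1f8b23b: {1f8b23b, 2c94332, 3a27ce1, 71a7ee8, 8d7fdd8}.
In 3bc8133's history but not 1f8b23b's: {3bc8133} — 1 commit.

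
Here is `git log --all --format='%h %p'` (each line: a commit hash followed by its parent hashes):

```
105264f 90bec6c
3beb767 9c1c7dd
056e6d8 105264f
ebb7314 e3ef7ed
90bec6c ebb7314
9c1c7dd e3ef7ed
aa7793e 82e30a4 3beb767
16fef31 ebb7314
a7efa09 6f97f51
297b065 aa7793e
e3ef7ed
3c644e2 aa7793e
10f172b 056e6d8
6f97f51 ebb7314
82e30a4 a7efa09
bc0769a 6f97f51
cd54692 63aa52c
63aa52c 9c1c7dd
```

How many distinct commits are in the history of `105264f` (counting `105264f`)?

Walking parent pointers from 105264f: reachable set = {105264f, 90bec6c, e3ef7ed, ebb7314}.
That is 4 commits.

4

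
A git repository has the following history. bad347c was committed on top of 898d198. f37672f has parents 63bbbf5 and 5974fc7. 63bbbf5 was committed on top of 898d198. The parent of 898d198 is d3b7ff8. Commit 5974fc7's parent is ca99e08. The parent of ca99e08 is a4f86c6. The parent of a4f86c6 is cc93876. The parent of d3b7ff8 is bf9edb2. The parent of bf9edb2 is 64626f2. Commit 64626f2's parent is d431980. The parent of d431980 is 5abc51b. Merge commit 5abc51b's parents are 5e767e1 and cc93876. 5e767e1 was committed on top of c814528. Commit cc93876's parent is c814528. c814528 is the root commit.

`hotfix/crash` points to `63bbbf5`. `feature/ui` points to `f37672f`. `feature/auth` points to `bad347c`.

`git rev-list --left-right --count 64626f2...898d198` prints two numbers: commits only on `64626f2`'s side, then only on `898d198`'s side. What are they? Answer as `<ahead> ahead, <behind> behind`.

Reachable from 64626f2: {5abc51b, 5e767e1, 64626f2, c814528, cc93876, d431980}.
Reachable from 898d198: {5abc51b, 5e767e1, 64626f2, 898d198, bf9edb2, c814528, cc93876, d3b7ff8, d431980}.
Only in 64626f2's history (ahead): {} — 0.
Only in 898d198's history (behind): {898d198, bf9edb2, d3b7ff8} — 3.

0 ahead, 3 behind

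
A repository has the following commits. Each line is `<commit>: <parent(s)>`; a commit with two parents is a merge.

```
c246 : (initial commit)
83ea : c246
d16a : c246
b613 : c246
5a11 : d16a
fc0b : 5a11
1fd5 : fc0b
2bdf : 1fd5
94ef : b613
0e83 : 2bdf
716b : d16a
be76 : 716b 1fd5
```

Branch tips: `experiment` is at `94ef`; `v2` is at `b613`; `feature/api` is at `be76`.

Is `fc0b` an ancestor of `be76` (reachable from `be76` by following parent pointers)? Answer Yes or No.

Ancestors of be76 (commits reachable by following parents): {1fd5, 5a11, 716b, be76, c246, d16a, fc0b}.
fc0b is in that set, so it is an ancestor of be76.

Yes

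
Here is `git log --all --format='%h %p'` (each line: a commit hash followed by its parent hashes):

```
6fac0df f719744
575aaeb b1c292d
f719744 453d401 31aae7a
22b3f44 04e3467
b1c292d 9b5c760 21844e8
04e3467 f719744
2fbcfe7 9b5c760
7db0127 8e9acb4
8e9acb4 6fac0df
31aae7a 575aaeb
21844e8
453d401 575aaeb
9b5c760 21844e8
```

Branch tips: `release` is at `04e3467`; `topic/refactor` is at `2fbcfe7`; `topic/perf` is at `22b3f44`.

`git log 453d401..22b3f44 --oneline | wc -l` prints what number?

Reachable from 22b3f44: {04e3467, 21844e8, 22b3f44, 31aae7a, 453d401, 575aaeb, 9b5c760, b1c292d, f719744}.
Reachable from 453d401: {21844e8, 453d401, 575aaeb, 9b5c760, b1c292d}.
In 22b3f44's history but not 453d401's: {04e3467, 22b3f44, 31aae7a, f719744} — 4 commits.

4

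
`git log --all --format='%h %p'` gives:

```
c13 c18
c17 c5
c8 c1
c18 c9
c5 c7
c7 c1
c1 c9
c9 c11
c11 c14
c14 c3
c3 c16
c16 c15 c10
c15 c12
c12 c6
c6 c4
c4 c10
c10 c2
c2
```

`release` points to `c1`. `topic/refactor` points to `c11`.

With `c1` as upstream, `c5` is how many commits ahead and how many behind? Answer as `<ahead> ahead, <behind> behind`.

Reachable from c5: {c1, c10, c11, c12, c14, c15, c16, c2, c3, c4, c5, c6, c7, c9}.
Reachable from c1: {c1, c10, c11, c12, c14, c15, c16, c2, c3, c4, c6, c9}.
Only in c5's history (ahead): {c5, c7} — 2.
Only in c1's history (behind): {} — 0.

2 ahead, 0 behind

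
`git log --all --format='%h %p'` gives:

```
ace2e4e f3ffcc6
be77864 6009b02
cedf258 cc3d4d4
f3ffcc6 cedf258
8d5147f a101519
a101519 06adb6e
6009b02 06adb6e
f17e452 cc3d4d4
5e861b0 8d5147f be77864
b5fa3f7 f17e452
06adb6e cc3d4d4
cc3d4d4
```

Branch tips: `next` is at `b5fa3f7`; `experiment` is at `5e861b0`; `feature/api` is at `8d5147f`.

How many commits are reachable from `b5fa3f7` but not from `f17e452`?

1

Reachable from b5fa3f7: {b5fa3f7, cc3d4d4, f17e452}.
Reachable from f17e452: {cc3d4d4, f17e452}.
In b5fa3f7's history but not f17e452's: {b5fa3f7} — 1 commit.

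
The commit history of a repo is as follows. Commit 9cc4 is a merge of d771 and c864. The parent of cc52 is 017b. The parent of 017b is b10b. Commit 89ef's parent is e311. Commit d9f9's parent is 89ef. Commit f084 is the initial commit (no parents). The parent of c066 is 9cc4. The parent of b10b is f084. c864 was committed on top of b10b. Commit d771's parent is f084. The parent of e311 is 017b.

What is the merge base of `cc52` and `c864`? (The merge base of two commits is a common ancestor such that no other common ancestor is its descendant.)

b10b

Ancestors of cc52: {017b, b10b, cc52, f084}.
Ancestors of c864: {b10b, c864, f084}.
Common ancestors: {b10b, f084}.
Among these, b10b is not an ancestor of any other common ancestor — it is the merge base.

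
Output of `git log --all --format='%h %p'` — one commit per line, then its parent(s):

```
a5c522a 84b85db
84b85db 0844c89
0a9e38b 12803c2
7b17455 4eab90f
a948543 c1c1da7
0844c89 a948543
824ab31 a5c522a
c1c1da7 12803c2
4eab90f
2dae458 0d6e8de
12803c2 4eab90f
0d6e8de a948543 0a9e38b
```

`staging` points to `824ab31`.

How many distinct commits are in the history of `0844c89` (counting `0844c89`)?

5

Walking parent pointers from 0844c89: reachable set = {0844c89, 12803c2, 4eab90f, a948543, c1c1da7}.
That is 5 commits.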